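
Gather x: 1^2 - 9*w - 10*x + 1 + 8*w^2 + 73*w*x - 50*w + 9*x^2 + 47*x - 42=8*w^2 - 59*w + 9*x^2 + x*(73*w + 37) - 40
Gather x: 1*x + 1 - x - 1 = 0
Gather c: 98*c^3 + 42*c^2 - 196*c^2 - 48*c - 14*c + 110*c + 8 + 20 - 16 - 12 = 98*c^3 - 154*c^2 + 48*c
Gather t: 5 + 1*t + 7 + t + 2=2*t + 14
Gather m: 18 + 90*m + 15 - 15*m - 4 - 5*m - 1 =70*m + 28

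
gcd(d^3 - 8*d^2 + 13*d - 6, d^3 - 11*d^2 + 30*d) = d - 6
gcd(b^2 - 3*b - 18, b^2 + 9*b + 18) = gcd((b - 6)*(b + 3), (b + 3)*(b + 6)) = b + 3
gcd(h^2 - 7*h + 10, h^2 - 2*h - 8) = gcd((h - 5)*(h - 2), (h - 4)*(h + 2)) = 1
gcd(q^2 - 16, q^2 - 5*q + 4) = q - 4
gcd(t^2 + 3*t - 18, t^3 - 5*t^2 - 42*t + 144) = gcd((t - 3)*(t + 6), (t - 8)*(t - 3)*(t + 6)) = t^2 + 3*t - 18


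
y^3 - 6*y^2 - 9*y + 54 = (y - 6)*(y - 3)*(y + 3)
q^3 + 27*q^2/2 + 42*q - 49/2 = (q - 1/2)*(q + 7)^2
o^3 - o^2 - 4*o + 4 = (o - 2)*(o - 1)*(o + 2)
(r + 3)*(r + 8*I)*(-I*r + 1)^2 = -r^4 - 3*r^3 - 10*I*r^3 + 17*r^2 - 30*I*r^2 + 51*r + 8*I*r + 24*I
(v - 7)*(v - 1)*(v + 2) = v^3 - 6*v^2 - 9*v + 14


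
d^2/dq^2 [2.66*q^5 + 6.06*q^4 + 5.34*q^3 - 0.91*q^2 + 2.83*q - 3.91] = 53.2*q^3 + 72.72*q^2 + 32.04*q - 1.82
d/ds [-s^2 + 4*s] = 4 - 2*s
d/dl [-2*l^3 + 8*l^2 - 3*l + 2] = -6*l^2 + 16*l - 3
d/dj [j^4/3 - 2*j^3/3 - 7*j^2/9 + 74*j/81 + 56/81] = 4*j^3/3 - 2*j^2 - 14*j/9 + 74/81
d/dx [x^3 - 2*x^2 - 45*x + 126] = 3*x^2 - 4*x - 45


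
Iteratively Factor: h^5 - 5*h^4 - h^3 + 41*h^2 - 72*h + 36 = (h - 2)*(h^4 - 3*h^3 - 7*h^2 + 27*h - 18) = (h - 2)^2*(h^3 - h^2 - 9*h + 9) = (h - 2)^2*(h + 3)*(h^2 - 4*h + 3) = (h - 2)^2*(h - 1)*(h + 3)*(h - 3)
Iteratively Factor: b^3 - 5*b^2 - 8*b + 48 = (b - 4)*(b^2 - b - 12) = (b - 4)^2*(b + 3)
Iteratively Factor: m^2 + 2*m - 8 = (m + 4)*(m - 2)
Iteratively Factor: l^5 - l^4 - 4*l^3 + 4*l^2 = (l)*(l^4 - l^3 - 4*l^2 + 4*l) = l^2*(l^3 - l^2 - 4*l + 4) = l^2*(l + 2)*(l^2 - 3*l + 2) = l^2*(l - 1)*(l + 2)*(l - 2)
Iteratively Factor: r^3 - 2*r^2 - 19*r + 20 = (r - 1)*(r^2 - r - 20) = (r - 1)*(r + 4)*(r - 5)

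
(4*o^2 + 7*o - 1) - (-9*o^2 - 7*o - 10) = 13*o^2 + 14*o + 9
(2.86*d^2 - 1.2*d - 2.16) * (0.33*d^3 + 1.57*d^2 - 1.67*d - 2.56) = 0.9438*d^5 + 4.0942*d^4 - 7.373*d^3 - 8.7088*d^2 + 6.6792*d + 5.5296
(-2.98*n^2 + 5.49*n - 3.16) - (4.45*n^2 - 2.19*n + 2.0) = -7.43*n^2 + 7.68*n - 5.16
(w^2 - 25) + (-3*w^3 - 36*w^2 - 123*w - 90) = -3*w^3 - 35*w^2 - 123*w - 115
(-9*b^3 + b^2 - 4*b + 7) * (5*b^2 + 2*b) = -45*b^5 - 13*b^4 - 18*b^3 + 27*b^2 + 14*b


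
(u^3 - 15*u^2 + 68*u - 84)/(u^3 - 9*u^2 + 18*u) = (u^2 - 9*u + 14)/(u*(u - 3))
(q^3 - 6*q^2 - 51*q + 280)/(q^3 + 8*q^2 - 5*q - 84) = (q^2 - 13*q + 40)/(q^2 + q - 12)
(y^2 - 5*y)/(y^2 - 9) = y*(y - 5)/(y^2 - 9)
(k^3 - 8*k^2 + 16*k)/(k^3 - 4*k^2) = (k - 4)/k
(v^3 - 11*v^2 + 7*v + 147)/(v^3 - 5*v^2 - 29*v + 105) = (v^2 - 4*v - 21)/(v^2 + 2*v - 15)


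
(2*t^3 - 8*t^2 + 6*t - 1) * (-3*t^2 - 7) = -6*t^5 + 24*t^4 - 32*t^3 + 59*t^2 - 42*t + 7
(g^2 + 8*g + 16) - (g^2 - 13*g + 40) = 21*g - 24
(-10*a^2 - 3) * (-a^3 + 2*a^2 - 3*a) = 10*a^5 - 20*a^4 + 33*a^3 - 6*a^2 + 9*a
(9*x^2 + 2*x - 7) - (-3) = 9*x^2 + 2*x - 4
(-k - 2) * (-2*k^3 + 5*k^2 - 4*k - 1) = 2*k^4 - k^3 - 6*k^2 + 9*k + 2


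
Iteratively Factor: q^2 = (q)*(q)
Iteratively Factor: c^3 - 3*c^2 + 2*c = (c - 2)*(c^2 - c) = (c - 2)*(c - 1)*(c)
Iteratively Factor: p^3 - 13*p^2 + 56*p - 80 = (p - 4)*(p^2 - 9*p + 20) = (p - 5)*(p - 4)*(p - 4)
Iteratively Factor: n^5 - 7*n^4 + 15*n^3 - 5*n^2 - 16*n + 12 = (n - 1)*(n^4 - 6*n^3 + 9*n^2 + 4*n - 12) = (n - 2)*(n - 1)*(n^3 - 4*n^2 + n + 6) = (n - 2)*(n - 1)*(n + 1)*(n^2 - 5*n + 6) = (n - 3)*(n - 2)*(n - 1)*(n + 1)*(n - 2)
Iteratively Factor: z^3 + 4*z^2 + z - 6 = (z + 2)*(z^2 + 2*z - 3) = (z + 2)*(z + 3)*(z - 1)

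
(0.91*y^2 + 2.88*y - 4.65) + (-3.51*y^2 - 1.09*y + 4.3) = -2.6*y^2 + 1.79*y - 0.350000000000001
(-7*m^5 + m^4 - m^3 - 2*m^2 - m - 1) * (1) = -7*m^5 + m^4 - m^3 - 2*m^2 - m - 1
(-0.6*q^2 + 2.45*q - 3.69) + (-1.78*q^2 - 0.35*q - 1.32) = -2.38*q^2 + 2.1*q - 5.01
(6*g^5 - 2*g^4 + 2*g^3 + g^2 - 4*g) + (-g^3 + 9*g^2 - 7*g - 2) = 6*g^5 - 2*g^4 + g^3 + 10*g^2 - 11*g - 2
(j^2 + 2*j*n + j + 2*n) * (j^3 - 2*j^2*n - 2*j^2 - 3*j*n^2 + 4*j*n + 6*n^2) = j^5 - j^4 - 7*j^3*n^2 - 2*j^3 - 6*j^2*n^3 + 7*j^2*n^2 + 6*j*n^3 + 14*j*n^2 + 12*n^3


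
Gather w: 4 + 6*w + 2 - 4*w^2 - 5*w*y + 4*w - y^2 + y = -4*w^2 + w*(10 - 5*y) - y^2 + y + 6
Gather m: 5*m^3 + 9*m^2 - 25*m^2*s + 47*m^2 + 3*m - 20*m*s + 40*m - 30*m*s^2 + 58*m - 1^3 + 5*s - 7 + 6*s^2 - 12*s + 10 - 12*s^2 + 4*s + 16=5*m^3 + m^2*(56 - 25*s) + m*(-30*s^2 - 20*s + 101) - 6*s^2 - 3*s + 18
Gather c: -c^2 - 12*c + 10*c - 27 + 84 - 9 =-c^2 - 2*c + 48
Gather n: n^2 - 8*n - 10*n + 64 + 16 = n^2 - 18*n + 80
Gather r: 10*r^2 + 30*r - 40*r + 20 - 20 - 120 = 10*r^2 - 10*r - 120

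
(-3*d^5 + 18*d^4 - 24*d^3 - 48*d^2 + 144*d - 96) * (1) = -3*d^5 + 18*d^4 - 24*d^3 - 48*d^2 + 144*d - 96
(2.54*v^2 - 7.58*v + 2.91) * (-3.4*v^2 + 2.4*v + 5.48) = -8.636*v^4 + 31.868*v^3 - 14.1668*v^2 - 34.5544*v + 15.9468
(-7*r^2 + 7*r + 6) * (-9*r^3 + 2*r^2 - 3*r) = 63*r^5 - 77*r^4 - 19*r^3 - 9*r^2 - 18*r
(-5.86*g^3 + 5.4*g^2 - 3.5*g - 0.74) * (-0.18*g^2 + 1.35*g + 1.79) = 1.0548*g^5 - 8.883*g^4 - 2.5694*g^3 + 5.0742*g^2 - 7.264*g - 1.3246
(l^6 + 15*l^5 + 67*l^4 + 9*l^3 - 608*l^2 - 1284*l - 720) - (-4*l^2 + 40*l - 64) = l^6 + 15*l^5 + 67*l^4 + 9*l^3 - 604*l^2 - 1324*l - 656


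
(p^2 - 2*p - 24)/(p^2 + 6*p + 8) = (p - 6)/(p + 2)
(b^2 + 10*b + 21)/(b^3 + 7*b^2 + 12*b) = (b + 7)/(b*(b + 4))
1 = 1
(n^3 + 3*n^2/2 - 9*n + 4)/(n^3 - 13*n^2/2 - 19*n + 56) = (2*n^2 + 7*n - 4)/(2*n^2 - 9*n - 56)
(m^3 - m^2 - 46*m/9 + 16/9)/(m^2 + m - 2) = (m^2 - 3*m + 8/9)/(m - 1)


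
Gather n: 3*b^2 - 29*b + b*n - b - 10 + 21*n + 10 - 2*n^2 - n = 3*b^2 - 30*b - 2*n^2 + n*(b + 20)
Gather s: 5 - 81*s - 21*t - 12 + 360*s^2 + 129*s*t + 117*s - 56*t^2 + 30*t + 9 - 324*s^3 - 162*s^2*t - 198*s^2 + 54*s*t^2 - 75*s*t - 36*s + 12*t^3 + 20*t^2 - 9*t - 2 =-324*s^3 + s^2*(162 - 162*t) + s*(54*t^2 + 54*t) + 12*t^3 - 36*t^2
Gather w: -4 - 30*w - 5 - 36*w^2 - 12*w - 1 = -36*w^2 - 42*w - 10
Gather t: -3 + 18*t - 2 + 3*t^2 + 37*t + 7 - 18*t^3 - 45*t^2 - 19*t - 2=-18*t^3 - 42*t^2 + 36*t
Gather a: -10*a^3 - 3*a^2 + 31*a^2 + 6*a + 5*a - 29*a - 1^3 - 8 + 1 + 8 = -10*a^3 + 28*a^2 - 18*a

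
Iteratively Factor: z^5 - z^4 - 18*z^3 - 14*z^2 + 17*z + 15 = (z - 5)*(z^4 + 4*z^3 + 2*z^2 - 4*z - 3) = (z - 5)*(z - 1)*(z^3 + 5*z^2 + 7*z + 3) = (z - 5)*(z - 1)*(z + 1)*(z^2 + 4*z + 3) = (z - 5)*(z - 1)*(z + 1)^2*(z + 3)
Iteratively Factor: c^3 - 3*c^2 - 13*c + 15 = (c - 5)*(c^2 + 2*c - 3) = (c - 5)*(c - 1)*(c + 3)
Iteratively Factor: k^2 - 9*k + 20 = (k - 5)*(k - 4)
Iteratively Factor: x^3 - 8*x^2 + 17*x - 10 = (x - 1)*(x^2 - 7*x + 10) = (x - 5)*(x - 1)*(x - 2)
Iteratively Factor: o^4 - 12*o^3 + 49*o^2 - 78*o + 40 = (o - 1)*(o^3 - 11*o^2 + 38*o - 40) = (o - 5)*(o - 1)*(o^2 - 6*o + 8) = (o - 5)*(o - 2)*(o - 1)*(o - 4)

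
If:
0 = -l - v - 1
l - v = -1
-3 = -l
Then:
No Solution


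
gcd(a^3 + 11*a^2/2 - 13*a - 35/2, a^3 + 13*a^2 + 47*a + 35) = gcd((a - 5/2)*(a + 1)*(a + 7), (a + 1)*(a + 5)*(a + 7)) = a^2 + 8*a + 7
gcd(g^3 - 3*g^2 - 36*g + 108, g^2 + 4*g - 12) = g + 6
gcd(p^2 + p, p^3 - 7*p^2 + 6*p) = p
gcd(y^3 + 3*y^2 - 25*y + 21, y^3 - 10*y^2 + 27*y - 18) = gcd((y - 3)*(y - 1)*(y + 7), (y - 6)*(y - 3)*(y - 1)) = y^2 - 4*y + 3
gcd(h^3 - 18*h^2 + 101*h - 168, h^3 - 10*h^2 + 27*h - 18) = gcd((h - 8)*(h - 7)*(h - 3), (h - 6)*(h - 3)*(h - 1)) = h - 3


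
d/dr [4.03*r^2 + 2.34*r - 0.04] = 8.06*r + 2.34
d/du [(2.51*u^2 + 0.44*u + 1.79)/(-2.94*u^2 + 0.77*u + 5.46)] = (3.2263*u^2 + 37.9344*u + 1.0241)/(8.6436*u^4 - 4.5276*u^3 - 31.5119*u^2 + 8.4084*u + 29.8116)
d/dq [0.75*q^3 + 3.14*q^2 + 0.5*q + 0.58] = 2.25*q^2 + 6.28*q + 0.5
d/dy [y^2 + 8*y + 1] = 2*y + 8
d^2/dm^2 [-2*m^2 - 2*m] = -4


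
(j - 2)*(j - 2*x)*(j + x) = j^3 - j^2*x - 2*j^2 - 2*j*x^2 + 2*j*x + 4*x^2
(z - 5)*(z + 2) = z^2 - 3*z - 10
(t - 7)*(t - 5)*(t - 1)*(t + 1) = t^4 - 12*t^3 + 34*t^2 + 12*t - 35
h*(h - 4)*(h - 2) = h^3 - 6*h^2 + 8*h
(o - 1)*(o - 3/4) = o^2 - 7*o/4 + 3/4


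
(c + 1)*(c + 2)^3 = c^4 + 7*c^3 + 18*c^2 + 20*c + 8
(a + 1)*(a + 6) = a^2 + 7*a + 6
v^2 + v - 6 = (v - 2)*(v + 3)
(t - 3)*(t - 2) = t^2 - 5*t + 6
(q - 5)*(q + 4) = q^2 - q - 20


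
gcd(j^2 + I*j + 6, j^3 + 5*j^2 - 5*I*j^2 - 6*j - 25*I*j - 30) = j - 2*I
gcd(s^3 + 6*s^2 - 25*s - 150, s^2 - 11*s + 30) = s - 5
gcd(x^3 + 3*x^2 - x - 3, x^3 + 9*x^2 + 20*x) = 1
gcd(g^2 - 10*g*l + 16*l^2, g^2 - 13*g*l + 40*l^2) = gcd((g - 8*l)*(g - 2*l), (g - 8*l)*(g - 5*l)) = g - 8*l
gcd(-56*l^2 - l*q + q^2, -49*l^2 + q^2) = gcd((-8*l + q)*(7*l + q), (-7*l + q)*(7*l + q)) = 7*l + q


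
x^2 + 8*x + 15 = (x + 3)*(x + 5)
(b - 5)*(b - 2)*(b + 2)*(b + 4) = b^4 - b^3 - 24*b^2 + 4*b + 80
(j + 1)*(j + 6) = j^2 + 7*j + 6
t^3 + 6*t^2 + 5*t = t*(t + 1)*(t + 5)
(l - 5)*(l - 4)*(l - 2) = l^3 - 11*l^2 + 38*l - 40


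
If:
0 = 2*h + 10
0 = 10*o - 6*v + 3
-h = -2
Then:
No Solution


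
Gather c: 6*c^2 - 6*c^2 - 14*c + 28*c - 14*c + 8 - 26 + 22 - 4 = 0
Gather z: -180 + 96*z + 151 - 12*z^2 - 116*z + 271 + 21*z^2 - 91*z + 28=9*z^2 - 111*z + 270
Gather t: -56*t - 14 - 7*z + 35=-56*t - 7*z + 21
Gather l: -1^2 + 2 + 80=81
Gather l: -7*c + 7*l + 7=-7*c + 7*l + 7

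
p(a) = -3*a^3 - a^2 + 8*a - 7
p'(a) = -9*a^2 - 2*a + 8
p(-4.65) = 235.81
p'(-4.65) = -177.30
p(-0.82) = -12.58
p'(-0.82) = 3.59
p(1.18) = -3.88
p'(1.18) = -6.89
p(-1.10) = -13.02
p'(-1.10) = -0.69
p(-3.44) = 75.77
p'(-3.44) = -91.62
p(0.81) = -2.77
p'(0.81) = 0.48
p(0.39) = -4.21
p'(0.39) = 5.85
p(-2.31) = 6.16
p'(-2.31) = -35.40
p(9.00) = -2203.00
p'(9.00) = -739.00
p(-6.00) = 557.00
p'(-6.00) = -304.00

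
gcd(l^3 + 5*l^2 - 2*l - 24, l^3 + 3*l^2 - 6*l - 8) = l^2 + 2*l - 8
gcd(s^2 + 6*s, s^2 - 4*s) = s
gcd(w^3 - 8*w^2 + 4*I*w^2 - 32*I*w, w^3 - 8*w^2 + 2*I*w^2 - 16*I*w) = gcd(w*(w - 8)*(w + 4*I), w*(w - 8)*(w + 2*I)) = w^2 - 8*w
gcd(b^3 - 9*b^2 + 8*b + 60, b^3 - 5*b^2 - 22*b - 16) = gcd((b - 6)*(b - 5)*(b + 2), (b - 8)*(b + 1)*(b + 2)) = b + 2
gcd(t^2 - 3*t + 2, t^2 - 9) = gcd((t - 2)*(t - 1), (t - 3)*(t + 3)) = 1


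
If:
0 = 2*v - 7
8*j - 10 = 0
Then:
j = 5/4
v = 7/2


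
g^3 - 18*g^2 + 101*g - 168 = (g - 8)*(g - 7)*(g - 3)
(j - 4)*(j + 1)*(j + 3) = j^3 - 13*j - 12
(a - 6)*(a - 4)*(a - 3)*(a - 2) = a^4 - 15*a^3 + 80*a^2 - 180*a + 144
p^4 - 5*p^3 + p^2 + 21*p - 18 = (p - 3)^2*(p - 1)*(p + 2)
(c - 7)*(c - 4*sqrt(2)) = c^2 - 7*c - 4*sqrt(2)*c + 28*sqrt(2)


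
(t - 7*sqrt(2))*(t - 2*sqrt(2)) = t^2 - 9*sqrt(2)*t + 28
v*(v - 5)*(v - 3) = v^3 - 8*v^2 + 15*v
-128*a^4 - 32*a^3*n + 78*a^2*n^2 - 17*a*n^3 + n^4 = (-8*a + n)^2*(-2*a + n)*(a + n)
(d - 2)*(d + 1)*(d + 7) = d^3 + 6*d^2 - 9*d - 14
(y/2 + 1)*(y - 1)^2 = y^3/2 - 3*y/2 + 1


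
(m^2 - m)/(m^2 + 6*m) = (m - 1)/(m + 6)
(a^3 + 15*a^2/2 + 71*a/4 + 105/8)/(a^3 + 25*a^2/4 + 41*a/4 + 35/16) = 2*(2*a + 3)/(4*a + 1)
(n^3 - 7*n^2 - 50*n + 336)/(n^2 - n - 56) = n - 6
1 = 1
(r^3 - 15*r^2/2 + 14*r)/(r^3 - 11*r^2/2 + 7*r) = (r - 4)/(r - 2)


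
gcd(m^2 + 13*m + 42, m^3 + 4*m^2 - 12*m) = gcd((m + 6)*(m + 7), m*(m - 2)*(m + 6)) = m + 6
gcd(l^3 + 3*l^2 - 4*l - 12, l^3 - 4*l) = l^2 - 4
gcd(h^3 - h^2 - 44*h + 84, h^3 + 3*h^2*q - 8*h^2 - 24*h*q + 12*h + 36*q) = h^2 - 8*h + 12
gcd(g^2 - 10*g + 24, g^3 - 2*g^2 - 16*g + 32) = g - 4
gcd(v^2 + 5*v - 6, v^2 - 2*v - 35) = 1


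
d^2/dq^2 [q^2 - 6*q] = 2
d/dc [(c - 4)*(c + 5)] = 2*c + 1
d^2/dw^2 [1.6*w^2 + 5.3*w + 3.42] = 3.20000000000000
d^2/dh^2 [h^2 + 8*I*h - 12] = 2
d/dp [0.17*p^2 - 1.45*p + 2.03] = 0.34*p - 1.45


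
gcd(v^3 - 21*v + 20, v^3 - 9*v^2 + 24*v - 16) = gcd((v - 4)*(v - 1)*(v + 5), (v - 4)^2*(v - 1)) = v^2 - 5*v + 4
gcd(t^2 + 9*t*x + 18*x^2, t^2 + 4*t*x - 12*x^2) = t + 6*x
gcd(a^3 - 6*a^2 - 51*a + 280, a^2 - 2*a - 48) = a - 8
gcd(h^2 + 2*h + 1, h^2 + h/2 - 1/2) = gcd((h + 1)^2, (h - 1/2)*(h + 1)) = h + 1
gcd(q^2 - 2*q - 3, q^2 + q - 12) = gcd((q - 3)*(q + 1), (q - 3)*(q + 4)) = q - 3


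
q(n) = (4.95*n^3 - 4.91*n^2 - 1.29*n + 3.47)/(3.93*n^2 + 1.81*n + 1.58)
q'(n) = (-7.86*n - 1.81)*(4.95*n^3 - 4.91*n^2 - 1.29*n + 3.47)/(3.93*n^2 + 1.81*n + 1.58)^2 + (14.85*n^2 - 9.82*n - 1.29)/(3.93*n^2 + 1.81*n + 1.58)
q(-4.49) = -7.40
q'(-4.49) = 1.30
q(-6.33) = -9.76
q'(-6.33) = 1.27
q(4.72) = 4.18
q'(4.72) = 1.23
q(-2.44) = -4.60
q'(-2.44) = 1.52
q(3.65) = 2.87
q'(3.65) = 1.21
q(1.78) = 0.78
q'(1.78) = 0.92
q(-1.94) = -3.78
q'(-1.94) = 1.77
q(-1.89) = -3.69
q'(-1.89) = 1.81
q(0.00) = 2.20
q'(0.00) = -3.33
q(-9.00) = -13.15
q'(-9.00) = 1.26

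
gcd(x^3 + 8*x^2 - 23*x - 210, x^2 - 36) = x + 6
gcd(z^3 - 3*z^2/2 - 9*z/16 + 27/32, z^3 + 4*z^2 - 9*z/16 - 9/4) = z^2 - 9/16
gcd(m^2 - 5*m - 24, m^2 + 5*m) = 1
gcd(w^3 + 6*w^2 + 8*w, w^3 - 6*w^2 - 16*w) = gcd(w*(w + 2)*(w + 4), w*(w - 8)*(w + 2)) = w^2 + 2*w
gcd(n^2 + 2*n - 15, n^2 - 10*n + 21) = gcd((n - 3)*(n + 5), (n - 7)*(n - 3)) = n - 3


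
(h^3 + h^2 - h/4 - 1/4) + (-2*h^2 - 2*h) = h^3 - h^2 - 9*h/4 - 1/4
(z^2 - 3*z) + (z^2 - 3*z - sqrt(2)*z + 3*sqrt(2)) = 2*z^2 - 6*z - sqrt(2)*z + 3*sqrt(2)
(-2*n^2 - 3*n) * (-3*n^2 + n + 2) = 6*n^4 + 7*n^3 - 7*n^2 - 6*n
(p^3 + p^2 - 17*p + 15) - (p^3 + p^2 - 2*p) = 15 - 15*p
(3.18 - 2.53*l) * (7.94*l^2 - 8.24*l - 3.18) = -20.0882*l^3 + 46.0964*l^2 - 18.1578*l - 10.1124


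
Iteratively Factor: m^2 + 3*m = (m + 3)*(m)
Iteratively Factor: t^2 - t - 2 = (t + 1)*(t - 2)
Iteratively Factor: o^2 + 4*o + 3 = (o + 3)*(o + 1)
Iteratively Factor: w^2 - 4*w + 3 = (w - 1)*(w - 3)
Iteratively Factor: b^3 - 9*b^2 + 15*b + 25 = (b - 5)*(b^2 - 4*b - 5) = (b - 5)^2*(b + 1)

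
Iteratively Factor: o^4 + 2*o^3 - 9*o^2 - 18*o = (o)*(o^3 + 2*o^2 - 9*o - 18) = o*(o + 3)*(o^2 - o - 6) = o*(o + 2)*(o + 3)*(o - 3)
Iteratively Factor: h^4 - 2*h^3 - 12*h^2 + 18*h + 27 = (h + 1)*(h^3 - 3*h^2 - 9*h + 27) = (h - 3)*(h + 1)*(h^2 - 9) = (h - 3)^2*(h + 1)*(h + 3)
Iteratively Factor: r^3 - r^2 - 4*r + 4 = (r - 1)*(r^2 - 4) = (r - 2)*(r - 1)*(r + 2)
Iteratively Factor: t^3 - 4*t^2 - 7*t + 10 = (t - 1)*(t^2 - 3*t - 10) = (t - 1)*(t + 2)*(t - 5)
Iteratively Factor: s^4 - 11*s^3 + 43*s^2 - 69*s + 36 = (s - 3)*(s^3 - 8*s^2 + 19*s - 12) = (s - 4)*(s - 3)*(s^2 - 4*s + 3) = (s - 4)*(s - 3)^2*(s - 1)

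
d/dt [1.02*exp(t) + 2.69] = 1.02*exp(t)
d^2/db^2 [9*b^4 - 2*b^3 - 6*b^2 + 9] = 108*b^2 - 12*b - 12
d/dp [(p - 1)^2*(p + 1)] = (p - 1)*(3*p + 1)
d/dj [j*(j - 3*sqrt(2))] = 2*j - 3*sqrt(2)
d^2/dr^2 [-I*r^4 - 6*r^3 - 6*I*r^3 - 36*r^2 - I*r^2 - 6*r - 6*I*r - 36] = -12*I*r^2 - 36*r*(1 + I) - 72 - 2*I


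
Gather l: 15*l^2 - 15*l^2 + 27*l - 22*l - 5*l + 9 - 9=0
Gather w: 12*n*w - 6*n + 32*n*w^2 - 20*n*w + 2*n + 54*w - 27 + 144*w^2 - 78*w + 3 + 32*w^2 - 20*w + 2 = -4*n + w^2*(32*n + 176) + w*(-8*n - 44) - 22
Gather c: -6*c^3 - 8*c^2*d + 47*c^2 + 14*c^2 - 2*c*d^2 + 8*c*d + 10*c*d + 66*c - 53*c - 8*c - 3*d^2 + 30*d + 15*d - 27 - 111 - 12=-6*c^3 + c^2*(61 - 8*d) + c*(-2*d^2 + 18*d + 5) - 3*d^2 + 45*d - 150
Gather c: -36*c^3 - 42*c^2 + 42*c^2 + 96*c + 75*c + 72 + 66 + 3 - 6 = -36*c^3 + 171*c + 135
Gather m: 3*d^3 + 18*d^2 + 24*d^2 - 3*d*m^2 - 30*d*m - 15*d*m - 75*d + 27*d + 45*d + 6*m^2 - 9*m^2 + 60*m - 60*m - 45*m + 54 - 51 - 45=3*d^3 + 42*d^2 - 3*d + m^2*(-3*d - 3) + m*(-45*d - 45) - 42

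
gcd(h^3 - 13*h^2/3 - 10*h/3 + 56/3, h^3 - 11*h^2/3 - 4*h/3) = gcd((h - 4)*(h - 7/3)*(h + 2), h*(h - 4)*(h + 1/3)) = h - 4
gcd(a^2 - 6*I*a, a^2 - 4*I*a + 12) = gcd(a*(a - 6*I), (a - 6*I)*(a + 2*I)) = a - 6*I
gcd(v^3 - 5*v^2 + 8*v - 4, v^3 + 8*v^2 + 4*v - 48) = v - 2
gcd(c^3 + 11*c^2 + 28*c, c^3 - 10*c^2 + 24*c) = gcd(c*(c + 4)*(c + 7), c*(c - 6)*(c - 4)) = c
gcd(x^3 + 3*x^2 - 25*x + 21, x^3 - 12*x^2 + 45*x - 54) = x - 3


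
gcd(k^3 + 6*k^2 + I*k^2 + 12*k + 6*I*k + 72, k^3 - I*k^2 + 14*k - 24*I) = k^2 + I*k + 12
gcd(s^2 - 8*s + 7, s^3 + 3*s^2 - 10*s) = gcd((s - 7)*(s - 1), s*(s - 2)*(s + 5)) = 1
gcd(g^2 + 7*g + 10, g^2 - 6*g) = 1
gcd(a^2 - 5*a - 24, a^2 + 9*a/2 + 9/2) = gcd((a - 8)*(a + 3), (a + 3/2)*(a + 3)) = a + 3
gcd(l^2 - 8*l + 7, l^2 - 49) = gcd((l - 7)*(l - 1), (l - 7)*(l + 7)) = l - 7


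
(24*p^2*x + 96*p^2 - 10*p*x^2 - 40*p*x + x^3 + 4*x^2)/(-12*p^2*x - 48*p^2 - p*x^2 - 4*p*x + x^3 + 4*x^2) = (-6*p + x)/(3*p + x)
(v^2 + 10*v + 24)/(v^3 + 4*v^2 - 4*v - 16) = (v + 6)/(v^2 - 4)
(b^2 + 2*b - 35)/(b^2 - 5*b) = (b + 7)/b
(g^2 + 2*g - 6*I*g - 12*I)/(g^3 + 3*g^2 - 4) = (g - 6*I)/(g^2 + g - 2)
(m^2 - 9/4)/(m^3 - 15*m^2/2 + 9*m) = (m + 3/2)/(m*(m - 6))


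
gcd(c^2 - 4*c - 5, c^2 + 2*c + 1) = c + 1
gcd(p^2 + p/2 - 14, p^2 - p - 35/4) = p - 7/2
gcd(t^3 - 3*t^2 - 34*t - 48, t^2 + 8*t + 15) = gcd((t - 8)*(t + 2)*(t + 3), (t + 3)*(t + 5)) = t + 3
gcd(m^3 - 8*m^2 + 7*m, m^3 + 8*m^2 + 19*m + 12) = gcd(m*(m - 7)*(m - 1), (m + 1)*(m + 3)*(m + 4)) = 1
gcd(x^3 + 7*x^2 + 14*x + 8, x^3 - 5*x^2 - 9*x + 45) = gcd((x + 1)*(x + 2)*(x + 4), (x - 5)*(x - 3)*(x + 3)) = 1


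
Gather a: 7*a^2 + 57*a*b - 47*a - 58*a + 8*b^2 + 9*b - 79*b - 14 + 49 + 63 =7*a^2 + a*(57*b - 105) + 8*b^2 - 70*b + 98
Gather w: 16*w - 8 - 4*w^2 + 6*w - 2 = -4*w^2 + 22*w - 10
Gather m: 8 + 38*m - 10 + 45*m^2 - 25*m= 45*m^2 + 13*m - 2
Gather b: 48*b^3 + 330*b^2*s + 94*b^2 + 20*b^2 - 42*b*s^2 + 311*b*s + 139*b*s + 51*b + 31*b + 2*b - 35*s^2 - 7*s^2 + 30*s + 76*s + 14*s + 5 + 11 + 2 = 48*b^3 + b^2*(330*s + 114) + b*(-42*s^2 + 450*s + 84) - 42*s^2 + 120*s + 18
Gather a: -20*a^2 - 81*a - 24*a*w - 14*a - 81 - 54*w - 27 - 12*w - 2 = -20*a^2 + a*(-24*w - 95) - 66*w - 110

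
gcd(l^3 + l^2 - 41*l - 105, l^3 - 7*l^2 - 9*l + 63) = l^2 - 4*l - 21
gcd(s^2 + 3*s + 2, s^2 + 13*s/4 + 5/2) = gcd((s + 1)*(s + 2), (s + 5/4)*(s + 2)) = s + 2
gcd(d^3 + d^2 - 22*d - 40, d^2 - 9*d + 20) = d - 5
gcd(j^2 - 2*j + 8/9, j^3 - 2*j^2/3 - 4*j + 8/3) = j - 2/3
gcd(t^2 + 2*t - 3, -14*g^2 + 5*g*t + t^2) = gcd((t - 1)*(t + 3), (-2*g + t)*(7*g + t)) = 1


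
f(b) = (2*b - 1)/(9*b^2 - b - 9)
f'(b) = (1 - 18*b)*(2*b - 1)/(9*b^2 - b - 9)^2 + 2/(9*b^2 - b - 9) = (18*b^2 - 2*b - (2*b - 1)*(18*b - 1) - 18)/(-9*b^2 + b + 9)^2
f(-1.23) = -0.59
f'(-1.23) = -2.00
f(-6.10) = -0.04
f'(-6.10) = -0.01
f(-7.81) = -0.03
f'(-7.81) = -0.00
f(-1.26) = -0.54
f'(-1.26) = -1.64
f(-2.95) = -0.10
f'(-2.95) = -0.04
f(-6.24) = -0.04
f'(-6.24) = -0.01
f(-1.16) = -0.78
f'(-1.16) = -3.52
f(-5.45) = -0.05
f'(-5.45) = -0.01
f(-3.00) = -0.09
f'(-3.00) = -0.04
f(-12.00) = -0.02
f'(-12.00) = 0.00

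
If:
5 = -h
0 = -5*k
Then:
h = -5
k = 0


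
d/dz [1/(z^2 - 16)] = -2*z/(z^2 - 16)^2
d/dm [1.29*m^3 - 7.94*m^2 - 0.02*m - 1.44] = 3.87*m^2 - 15.88*m - 0.02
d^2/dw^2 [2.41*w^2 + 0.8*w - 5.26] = 4.82000000000000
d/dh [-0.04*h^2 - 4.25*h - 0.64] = -0.08*h - 4.25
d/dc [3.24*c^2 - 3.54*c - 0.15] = 6.48*c - 3.54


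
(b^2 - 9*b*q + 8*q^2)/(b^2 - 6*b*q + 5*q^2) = (-b + 8*q)/(-b + 5*q)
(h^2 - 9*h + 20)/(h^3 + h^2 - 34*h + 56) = (h - 5)/(h^2 + 5*h - 14)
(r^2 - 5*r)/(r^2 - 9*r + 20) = r/(r - 4)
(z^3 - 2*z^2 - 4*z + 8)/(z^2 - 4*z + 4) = z + 2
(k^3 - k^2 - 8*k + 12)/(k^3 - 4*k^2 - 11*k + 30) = (k - 2)/(k - 5)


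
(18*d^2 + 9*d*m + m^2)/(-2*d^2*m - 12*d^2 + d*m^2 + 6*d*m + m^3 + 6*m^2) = (18*d^2 + 9*d*m + m^2)/(-2*d^2*m - 12*d^2 + d*m^2 + 6*d*m + m^3 + 6*m^2)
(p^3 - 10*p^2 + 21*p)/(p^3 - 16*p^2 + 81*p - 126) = p/(p - 6)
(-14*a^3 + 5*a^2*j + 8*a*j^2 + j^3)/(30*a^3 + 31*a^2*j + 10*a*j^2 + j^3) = (-7*a^2 + 6*a*j + j^2)/(15*a^2 + 8*a*j + j^2)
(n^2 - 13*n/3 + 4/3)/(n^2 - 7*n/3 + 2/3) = (n - 4)/(n - 2)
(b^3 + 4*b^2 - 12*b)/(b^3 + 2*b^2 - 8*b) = (b + 6)/(b + 4)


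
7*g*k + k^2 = k*(7*g + k)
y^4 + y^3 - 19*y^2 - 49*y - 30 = (y - 5)*(y + 1)*(y + 2)*(y + 3)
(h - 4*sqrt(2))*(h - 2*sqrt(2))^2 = h^3 - 8*sqrt(2)*h^2 + 40*h - 32*sqrt(2)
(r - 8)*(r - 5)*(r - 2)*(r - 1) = r^4 - 16*r^3 + 81*r^2 - 146*r + 80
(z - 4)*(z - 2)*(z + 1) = z^3 - 5*z^2 + 2*z + 8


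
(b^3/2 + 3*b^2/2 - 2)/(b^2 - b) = b/2 + 2 + 2/b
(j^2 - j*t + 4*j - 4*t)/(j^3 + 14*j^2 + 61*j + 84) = (j - t)/(j^2 + 10*j + 21)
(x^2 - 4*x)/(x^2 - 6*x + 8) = x/(x - 2)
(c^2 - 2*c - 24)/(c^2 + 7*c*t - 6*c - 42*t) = (c + 4)/(c + 7*t)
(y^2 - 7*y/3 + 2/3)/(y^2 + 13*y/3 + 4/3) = (3*y^2 - 7*y + 2)/(3*y^2 + 13*y + 4)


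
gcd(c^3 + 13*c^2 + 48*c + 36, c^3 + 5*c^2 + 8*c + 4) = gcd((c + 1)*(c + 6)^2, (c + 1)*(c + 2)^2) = c + 1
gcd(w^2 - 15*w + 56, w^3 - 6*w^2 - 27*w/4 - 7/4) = w - 7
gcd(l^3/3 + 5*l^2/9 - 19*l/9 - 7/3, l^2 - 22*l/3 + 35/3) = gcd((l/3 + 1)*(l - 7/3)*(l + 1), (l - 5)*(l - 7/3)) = l - 7/3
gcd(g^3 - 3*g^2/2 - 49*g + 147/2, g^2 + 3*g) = 1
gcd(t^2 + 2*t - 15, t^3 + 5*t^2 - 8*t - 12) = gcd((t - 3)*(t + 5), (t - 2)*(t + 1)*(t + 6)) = 1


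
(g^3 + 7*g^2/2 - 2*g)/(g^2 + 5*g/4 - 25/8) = 4*g*(2*g^2 + 7*g - 4)/(8*g^2 + 10*g - 25)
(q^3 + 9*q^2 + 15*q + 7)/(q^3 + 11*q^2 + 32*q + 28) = (q^2 + 2*q + 1)/(q^2 + 4*q + 4)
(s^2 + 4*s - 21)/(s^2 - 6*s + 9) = (s + 7)/(s - 3)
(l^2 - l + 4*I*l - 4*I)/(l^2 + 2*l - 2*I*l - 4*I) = (l^2 + l*(-1 + 4*I) - 4*I)/(l^2 + 2*l*(1 - I) - 4*I)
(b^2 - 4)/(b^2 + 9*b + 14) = (b - 2)/(b + 7)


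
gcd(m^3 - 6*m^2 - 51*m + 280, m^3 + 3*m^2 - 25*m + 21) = m + 7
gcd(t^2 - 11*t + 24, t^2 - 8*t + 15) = t - 3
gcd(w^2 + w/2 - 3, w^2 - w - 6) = w + 2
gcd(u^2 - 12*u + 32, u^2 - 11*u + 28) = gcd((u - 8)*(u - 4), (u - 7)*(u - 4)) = u - 4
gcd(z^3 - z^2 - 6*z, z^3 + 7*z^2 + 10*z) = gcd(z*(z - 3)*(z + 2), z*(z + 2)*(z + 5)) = z^2 + 2*z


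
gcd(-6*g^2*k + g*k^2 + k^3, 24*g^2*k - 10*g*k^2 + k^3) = k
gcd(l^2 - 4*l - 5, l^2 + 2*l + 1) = l + 1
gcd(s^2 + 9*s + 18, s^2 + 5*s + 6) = s + 3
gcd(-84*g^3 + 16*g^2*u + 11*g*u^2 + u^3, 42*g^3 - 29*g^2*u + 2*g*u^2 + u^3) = -14*g^2 + 5*g*u + u^2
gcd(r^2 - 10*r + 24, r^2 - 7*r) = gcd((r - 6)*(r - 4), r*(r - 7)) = 1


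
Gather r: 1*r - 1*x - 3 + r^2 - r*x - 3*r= r^2 + r*(-x - 2) - x - 3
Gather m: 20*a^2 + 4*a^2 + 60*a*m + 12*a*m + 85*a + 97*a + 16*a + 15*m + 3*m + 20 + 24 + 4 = 24*a^2 + 198*a + m*(72*a + 18) + 48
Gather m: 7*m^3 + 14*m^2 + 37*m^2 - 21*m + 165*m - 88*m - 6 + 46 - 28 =7*m^3 + 51*m^2 + 56*m + 12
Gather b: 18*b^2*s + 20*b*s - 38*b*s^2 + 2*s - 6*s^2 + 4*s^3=18*b^2*s + b*(-38*s^2 + 20*s) + 4*s^3 - 6*s^2 + 2*s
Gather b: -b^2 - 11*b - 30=-b^2 - 11*b - 30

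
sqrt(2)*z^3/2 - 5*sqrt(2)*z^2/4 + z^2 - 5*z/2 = z*(z - 5/2)*(sqrt(2)*z/2 + 1)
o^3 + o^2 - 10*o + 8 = (o - 2)*(o - 1)*(o + 4)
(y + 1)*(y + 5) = y^2 + 6*y + 5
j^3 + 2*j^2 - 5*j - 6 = (j - 2)*(j + 1)*(j + 3)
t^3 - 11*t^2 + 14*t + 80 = (t - 8)*(t - 5)*(t + 2)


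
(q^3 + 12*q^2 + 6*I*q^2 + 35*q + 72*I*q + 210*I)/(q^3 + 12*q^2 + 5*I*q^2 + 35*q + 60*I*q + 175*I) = (q + 6*I)/(q + 5*I)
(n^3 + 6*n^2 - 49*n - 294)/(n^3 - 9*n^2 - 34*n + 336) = (n + 7)/(n - 8)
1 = 1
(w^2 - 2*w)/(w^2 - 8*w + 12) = w/(w - 6)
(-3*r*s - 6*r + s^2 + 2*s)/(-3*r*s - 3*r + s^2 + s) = (s + 2)/(s + 1)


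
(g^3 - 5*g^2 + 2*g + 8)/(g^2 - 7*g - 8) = (g^2 - 6*g + 8)/(g - 8)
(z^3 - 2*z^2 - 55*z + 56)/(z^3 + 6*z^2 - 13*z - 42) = (z^2 - 9*z + 8)/(z^2 - z - 6)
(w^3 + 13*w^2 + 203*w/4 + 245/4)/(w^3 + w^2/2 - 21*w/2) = (2*w^2 + 19*w + 35)/(2*w*(w - 3))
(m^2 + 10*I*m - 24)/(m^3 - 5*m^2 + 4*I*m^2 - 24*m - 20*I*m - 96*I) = (m + 6*I)/(m^2 - 5*m - 24)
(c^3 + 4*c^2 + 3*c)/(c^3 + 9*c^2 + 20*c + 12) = c*(c + 3)/(c^2 + 8*c + 12)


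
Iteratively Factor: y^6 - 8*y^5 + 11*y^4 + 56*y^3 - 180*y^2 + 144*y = (y - 2)*(y^5 - 6*y^4 - y^3 + 54*y^2 - 72*y) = (y - 2)*(y + 3)*(y^4 - 9*y^3 + 26*y^2 - 24*y) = (y - 2)^2*(y + 3)*(y^3 - 7*y^2 + 12*y) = y*(y - 2)^2*(y + 3)*(y^2 - 7*y + 12) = y*(y - 3)*(y - 2)^2*(y + 3)*(y - 4)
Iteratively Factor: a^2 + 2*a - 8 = (a - 2)*(a + 4)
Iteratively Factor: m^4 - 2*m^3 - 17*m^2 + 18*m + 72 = (m + 2)*(m^3 - 4*m^2 - 9*m + 36) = (m - 4)*(m + 2)*(m^2 - 9) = (m - 4)*(m - 3)*(m + 2)*(m + 3)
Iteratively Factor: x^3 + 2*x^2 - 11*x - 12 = (x - 3)*(x^2 + 5*x + 4) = (x - 3)*(x + 4)*(x + 1)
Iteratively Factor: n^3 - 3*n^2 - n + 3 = (n + 1)*(n^2 - 4*n + 3) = (n - 1)*(n + 1)*(n - 3)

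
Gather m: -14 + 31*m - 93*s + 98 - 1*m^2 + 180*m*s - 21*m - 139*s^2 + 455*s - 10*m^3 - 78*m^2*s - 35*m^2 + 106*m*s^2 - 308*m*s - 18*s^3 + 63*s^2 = -10*m^3 + m^2*(-78*s - 36) + m*(106*s^2 - 128*s + 10) - 18*s^3 - 76*s^2 + 362*s + 84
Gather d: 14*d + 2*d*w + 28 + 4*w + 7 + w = d*(2*w + 14) + 5*w + 35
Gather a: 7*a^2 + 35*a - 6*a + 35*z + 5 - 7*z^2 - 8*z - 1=7*a^2 + 29*a - 7*z^2 + 27*z + 4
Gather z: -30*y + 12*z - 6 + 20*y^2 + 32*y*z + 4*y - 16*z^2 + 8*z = 20*y^2 - 26*y - 16*z^2 + z*(32*y + 20) - 6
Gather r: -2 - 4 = -6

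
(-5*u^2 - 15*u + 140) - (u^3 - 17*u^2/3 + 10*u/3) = -u^3 + 2*u^2/3 - 55*u/3 + 140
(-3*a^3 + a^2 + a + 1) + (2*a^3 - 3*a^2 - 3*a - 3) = -a^3 - 2*a^2 - 2*a - 2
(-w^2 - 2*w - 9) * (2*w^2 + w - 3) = -2*w^4 - 5*w^3 - 17*w^2 - 3*w + 27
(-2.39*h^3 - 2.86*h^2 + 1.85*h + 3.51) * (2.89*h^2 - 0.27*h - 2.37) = -6.9071*h^5 - 7.6201*h^4 + 11.783*h^3 + 16.4226*h^2 - 5.3322*h - 8.3187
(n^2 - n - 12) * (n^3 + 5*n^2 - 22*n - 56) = n^5 + 4*n^4 - 39*n^3 - 94*n^2 + 320*n + 672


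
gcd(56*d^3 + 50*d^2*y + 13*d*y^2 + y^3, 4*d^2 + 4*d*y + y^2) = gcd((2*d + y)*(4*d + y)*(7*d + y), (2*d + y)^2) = 2*d + y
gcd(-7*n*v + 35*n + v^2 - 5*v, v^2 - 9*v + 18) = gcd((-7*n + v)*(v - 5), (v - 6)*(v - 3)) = 1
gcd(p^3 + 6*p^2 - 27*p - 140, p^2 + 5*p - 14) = p + 7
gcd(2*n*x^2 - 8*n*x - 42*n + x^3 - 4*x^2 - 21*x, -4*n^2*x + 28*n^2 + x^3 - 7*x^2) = 2*n*x - 14*n + x^2 - 7*x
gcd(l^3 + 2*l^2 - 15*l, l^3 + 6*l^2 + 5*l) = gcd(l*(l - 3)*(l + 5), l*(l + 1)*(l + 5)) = l^2 + 5*l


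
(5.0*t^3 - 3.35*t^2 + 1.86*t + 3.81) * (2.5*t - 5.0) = 12.5*t^4 - 33.375*t^3 + 21.4*t^2 + 0.225*t - 19.05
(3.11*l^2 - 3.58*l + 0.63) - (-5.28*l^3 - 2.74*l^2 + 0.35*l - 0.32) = 5.28*l^3 + 5.85*l^2 - 3.93*l + 0.95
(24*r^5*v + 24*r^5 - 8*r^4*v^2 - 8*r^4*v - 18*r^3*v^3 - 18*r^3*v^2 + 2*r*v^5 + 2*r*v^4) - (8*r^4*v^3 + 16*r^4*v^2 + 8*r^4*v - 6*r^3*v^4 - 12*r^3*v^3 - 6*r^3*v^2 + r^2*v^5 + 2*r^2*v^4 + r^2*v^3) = 24*r^5*v + 24*r^5 - 8*r^4*v^3 - 24*r^4*v^2 - 16*r^4*v + 6*r^3*v^4 - 6*r^3*v^3 - 12*r^3*v^2 - r^2*v^5 - 2*r^2*v^4 - r^2*v^3 + 2*r*v^5 + 2*r*v^4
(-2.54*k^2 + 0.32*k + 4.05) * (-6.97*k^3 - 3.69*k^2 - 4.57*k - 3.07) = 17.7038*k^5 + 7.1422*k^4 - 17.8015*k^3 - 8.6091*k^2 - 19.4909*k - 12.4335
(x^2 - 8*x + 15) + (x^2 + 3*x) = 2*x^2 - 5*x + 15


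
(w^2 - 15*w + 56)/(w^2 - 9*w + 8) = (w - 7)/(w - 1)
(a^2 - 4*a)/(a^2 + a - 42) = a*(a - 4)/(a^2 + a - 42)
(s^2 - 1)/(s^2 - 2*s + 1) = (s + 1)/(s - 1)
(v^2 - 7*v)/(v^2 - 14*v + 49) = v/(v - 7)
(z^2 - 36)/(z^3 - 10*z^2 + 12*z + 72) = (z + 6)/(z^2 - 4*z - 12)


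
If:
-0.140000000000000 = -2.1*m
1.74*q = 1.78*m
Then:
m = 0.07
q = 0.07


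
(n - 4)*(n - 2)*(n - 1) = n^3 - 7*n^2 + 14*n - 8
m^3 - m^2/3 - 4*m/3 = m*(m - 4/3)*(m + 1)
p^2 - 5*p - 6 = (p - 6)*(p + 1)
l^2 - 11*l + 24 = (l - 8)*(l - 3)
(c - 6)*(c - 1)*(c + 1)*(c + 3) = c^4 - 3*c^3 - 19*c^2 + 3*c + 18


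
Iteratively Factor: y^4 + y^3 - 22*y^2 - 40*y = (y - 5)*(y^3 + 6*y^2 + 8*y) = (y - 5)*(y + 4)*(y^2 + 2*y) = y*(y - 5)*(y + 4)*(y + 2)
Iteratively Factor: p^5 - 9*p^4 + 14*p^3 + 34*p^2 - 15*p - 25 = (p + 1)*(p^4 - 10*p^3 + 24*p^2 + 10*p - 25) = (p - 5)*(p + 1)*(p^3 - 5*p^2 - p + 5) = (p - 5)^2*(p + 1)*(p^2 - 1) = (p - 5)^2*(p - 1)*(p + 1)*(p + 1)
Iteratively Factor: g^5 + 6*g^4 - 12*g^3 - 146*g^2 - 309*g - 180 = (g - 5)*(g^4 + 11*g^3 + 43*g^2 + 69*g + 36) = (g - 5)*(g + 3)*(g^3 + 8*g^2 + 19*g + 12) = (g - 5)*(g + 1)*(g + 3)*(g^2 + 7*g + 12) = (g - 5)*(g + 1)*(g + 3)*(g + 4)*(g + 3)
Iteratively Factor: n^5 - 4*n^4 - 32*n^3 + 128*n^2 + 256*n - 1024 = (n - 4)*(n^4 - 32*n^2 + 256) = (n - 4)^2*(n^3 + 4*n^2 - 16*n - 64) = (n - 4)^2*(n + 4)*(n^2 - 16) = (n - 4)^2*(n + 4)^2*(n - 4)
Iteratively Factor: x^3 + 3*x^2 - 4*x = (x - 1)*(x^2 + 4*x) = (x - 1)*(x + 4)*(x)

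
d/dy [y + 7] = 1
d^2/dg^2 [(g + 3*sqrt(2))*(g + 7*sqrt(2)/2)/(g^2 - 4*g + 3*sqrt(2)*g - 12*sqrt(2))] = (8*g^3 + 7*sqrt(2)*g^3 + 72*sqrt(2)*g^2 + 126*g^2 + 432*g + 378*sqrt(2)*g + 432*sqrt(2) + 756)/(g^6 - 12*g^5 + 9*sqrt(2)*g^5 - 108*sqrt(2)*g^4 + 102*g^4 - 712*g^3 + 486*sqrt(2)*g^3 - 1224*sqrt(2)*g^2 + 2592*g^2 - 3456*g + 2592*sqrt(2)*g - 3456*sqrt(2))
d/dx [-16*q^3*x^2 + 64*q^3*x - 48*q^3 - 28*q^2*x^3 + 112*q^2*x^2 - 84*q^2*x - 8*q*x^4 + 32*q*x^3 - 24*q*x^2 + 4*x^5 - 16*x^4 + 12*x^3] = -32*q^3*x + 64*q^3 - 84*q^2*x^2 + 224*q^2*x - 84*q^2 - 32*q*x^3 + 96*q*x^2 - 48*q*x + 20*x^4 - 64*x^3 + 36*x^2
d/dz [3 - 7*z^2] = -14*z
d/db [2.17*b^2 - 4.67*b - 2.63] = 4.34*b - 4.67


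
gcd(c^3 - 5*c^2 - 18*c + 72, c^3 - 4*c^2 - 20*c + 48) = c^2 - 2*c - 24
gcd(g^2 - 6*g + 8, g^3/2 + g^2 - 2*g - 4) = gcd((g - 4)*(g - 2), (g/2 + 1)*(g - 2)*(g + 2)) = g - 2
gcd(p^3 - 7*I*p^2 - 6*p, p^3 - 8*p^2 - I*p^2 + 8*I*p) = p^2 - I*p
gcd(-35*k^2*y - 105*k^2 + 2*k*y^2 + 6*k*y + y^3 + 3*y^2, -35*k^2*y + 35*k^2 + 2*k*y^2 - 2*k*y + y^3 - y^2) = -35*k^2 + 2*k*y + y^2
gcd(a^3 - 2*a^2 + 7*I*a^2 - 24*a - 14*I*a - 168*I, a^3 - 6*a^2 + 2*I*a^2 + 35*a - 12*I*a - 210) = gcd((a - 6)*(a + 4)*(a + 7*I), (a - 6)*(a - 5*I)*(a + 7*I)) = a^2 + a*(-6 + 7*I) - 42*I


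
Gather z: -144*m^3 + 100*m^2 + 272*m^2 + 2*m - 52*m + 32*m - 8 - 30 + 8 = -144*m^3 + 372*m^2 - 18*m - 30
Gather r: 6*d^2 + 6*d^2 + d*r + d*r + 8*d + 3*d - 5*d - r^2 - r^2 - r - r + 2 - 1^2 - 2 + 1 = 12*d^2 + 6*d - 2*r^2 + r*(2*d - 2)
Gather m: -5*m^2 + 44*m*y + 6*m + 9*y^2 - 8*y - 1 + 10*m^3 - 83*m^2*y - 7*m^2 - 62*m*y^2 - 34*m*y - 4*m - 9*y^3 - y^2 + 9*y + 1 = 10*m^3 + m^2*(-83*y - 12) + m*(-62*y^2 + 10*y + 2) - 9*y^3 + 8*y^2 + y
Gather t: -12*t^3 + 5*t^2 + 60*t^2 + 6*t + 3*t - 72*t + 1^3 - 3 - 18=-12*t^3 + 65*t^2 - 63*t - 20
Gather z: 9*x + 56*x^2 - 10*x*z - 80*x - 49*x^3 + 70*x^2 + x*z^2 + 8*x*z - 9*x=-49*x^3 + 126*x^2 + x*z^2 - 2*x*z - 80*x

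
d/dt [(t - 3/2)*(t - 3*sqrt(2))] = 2*t - 3*sqrt(2) - 3/2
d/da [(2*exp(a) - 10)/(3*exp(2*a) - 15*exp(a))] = -2*exp(-a)/3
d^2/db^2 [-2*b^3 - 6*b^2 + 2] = -12*b - 12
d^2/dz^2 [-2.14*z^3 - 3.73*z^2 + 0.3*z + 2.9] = -12.84*z - 7.46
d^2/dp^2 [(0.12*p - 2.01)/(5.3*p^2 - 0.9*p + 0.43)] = ((21.522 - 3.816*p)*(5.3*p^2 - 0.9*p + 0.43) + (0.12*p - 2.01)*(10.6*p - 0.9)*(21.2*p - 1.8))/(5.3*p^2 - 0.9*p + 0.43)^3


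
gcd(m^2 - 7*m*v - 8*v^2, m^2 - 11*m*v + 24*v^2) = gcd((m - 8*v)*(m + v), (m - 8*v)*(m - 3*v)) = -m + 8*v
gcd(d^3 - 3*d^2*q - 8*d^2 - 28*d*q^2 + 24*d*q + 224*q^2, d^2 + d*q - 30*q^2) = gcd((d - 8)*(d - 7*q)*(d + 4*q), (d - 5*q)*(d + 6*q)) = 1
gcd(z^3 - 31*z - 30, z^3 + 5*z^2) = z + 5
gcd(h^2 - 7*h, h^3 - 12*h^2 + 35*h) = h^2 - 7*h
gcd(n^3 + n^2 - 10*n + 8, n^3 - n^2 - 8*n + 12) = n - 2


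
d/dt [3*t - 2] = 3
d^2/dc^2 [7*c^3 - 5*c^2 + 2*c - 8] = 42*c - 10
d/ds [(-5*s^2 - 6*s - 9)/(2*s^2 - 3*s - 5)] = (27*s^2 + 86*s + 3)/(4*s^4 - 12*s^3 - 11*s^2 + 30*s + 25)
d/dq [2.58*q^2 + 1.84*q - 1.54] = 5.16*q + 1.84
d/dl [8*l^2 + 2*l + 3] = 16*l + 2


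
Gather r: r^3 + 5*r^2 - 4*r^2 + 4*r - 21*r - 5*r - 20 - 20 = r^3 + r^2 - 22*r - 40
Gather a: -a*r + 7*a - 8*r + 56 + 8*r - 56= a*(7 - r)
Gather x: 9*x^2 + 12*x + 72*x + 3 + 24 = 9*x^2 + 84*x + 27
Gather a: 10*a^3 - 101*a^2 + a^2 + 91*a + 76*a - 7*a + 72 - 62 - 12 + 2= 10*a^3 - 100*a^2 + 160*a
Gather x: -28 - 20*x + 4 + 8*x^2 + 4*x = 8*x^2 - 16*x - 24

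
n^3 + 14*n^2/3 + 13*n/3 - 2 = (n - 1/3)*(n + 2)*(n + 3)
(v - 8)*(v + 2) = v^2 - 6*v - 16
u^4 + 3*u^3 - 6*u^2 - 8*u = u*(u - 2)*(u + 1)*(u + 4)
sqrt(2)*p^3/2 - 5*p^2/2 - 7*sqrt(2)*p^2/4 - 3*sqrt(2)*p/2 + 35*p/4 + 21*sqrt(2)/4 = (p - 7/2)*(p - 3*sqrt(2))*(sqrt(2)*p/2 + 1/2)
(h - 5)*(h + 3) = h^2 - 2*h - 15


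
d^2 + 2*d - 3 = (d - 1)*(d + 3)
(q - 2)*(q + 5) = q^2 + 3*q - 10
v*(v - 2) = v^2 - 2*v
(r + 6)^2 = r^2 + 12*r + 36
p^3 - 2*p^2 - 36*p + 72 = (p - 6)*(p - 2)*(p + 6)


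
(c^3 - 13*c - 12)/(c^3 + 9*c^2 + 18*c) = (c^2 - 3*c - 4)/(c*(c + 6))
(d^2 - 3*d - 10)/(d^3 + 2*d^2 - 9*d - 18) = (d - 5)/(d^2 - 9)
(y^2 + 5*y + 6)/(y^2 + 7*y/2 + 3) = 2*(y + 3)/(2*y + 3)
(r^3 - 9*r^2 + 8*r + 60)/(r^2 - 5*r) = r - 4 - 12/r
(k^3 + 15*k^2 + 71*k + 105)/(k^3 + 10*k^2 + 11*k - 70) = (k + 3)/(k - 2)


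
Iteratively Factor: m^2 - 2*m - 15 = (m - 5)*(m + 3)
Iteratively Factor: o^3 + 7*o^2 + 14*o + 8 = (o + 1)*(o^2 + 6*o + 8) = (o + 1)*(o + 4)*(o + 2)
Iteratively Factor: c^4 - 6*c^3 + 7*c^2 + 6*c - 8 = (c - 1)*(c^3 - 5*c^2 + 2*c + 8) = (c - 1)*(c + 1)*(c^2 - 6*c + 8) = (c - 2)*(c - 1)*(c + 1)*(c - 4)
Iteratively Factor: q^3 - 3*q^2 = (q)*(q^2 - 3*q) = q*(q - 3)*(q)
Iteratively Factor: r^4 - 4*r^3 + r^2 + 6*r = (r)*(r^3 - 4*r^2 + r + 6) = r*(r - 2)*(r^2 - 2*r - 3) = r*(r - 3)*(r - 2)*(r + 1)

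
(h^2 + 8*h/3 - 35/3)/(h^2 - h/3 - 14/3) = (h + 5)/(h + 2)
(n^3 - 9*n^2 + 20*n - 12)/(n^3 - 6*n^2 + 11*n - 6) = (n - 6)/(n - 3)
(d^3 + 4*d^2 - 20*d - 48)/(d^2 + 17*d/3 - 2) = 3*(d^2 - 2*d - 8)/(3*d - 1)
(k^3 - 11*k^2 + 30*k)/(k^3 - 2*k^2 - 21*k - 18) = k*(k - 5)/(k^2 + 4*k + 3)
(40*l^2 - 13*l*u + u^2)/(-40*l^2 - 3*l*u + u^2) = (-5*l + u)/(5*l + u)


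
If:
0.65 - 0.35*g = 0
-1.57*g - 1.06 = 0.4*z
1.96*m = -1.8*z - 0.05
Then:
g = 1.86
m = 9.10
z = -9.94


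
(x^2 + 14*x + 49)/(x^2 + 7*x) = (x + 7)/x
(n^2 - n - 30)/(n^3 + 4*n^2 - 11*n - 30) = (n - 6)/(n^2 - n - 6)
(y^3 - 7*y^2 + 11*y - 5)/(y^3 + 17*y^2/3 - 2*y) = 3*(y^3 - 7*y^2 + 11*y - 5)/(y*(3*y^2 + 17*y - 6))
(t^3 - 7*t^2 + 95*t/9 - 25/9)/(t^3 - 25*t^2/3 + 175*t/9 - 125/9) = (3*t - 1)/(3*t - 5)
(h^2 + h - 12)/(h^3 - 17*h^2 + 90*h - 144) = (h + 4)/(h^2 - 14*h + 48)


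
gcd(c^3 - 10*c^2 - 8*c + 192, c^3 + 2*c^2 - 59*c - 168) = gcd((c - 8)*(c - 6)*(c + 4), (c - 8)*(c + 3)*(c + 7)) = c - 8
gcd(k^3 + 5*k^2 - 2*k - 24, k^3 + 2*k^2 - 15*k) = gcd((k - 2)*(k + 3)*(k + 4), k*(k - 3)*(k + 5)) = 1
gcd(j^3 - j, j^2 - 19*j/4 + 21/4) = 1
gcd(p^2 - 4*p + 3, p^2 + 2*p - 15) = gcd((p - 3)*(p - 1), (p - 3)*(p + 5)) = p - 3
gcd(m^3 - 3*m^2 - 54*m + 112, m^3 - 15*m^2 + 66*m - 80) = m^2 - 10*m + 16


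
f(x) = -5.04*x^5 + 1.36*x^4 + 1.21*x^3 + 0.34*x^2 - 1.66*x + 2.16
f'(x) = -25.2*x^4 + 5.44*x^3 + 3.63*x^2 + 0.68*x - 1.66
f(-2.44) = 474.76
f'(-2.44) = -953.96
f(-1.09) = 12.48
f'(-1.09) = -40.71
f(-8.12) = 183216.86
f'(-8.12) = -112233.44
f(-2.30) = 355.50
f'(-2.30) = -755.41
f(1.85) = -85.37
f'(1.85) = -248.71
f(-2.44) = 474.76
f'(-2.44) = -953.96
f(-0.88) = 6.53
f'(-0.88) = -18.27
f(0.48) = 1.52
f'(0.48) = -1.23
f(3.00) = -1081.65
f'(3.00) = -1861.27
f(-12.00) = 1280294.40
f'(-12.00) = -531434.62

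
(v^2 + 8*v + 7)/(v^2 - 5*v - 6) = (v + 7)/(v - 6)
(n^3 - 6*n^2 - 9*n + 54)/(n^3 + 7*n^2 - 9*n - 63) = (n - 6)/(n + 7)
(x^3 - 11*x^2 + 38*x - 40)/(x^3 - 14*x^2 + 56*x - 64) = (x - 5)/(x - 8)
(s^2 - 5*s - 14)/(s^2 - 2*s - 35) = (s + 2)/(s + 5)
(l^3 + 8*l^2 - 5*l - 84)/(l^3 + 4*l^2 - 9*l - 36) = (l + 7)/(l + 3)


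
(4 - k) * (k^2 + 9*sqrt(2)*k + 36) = -k^3 - 9*sqrt(2)*k^2 + 4*k^2 - 36*k + 36*sqrt(2)*k + 144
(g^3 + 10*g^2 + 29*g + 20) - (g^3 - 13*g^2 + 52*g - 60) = 23*g^2 - 23*g + 80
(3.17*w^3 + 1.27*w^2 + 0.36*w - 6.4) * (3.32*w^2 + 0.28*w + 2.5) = 10.5244*w^5 + 5.104*w^4 + 9.4758*w^3 - 17.9722*w^2 - 0.892*w - 16.0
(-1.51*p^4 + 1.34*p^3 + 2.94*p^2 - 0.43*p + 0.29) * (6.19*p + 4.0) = -9.3469*p^5 + 2.2546*p^4 + 23.5586*p^3 + 9.0983*p^2 + 0.0750999999999999*p + 1.16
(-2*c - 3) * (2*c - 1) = -4*c^2 - 4*c + 3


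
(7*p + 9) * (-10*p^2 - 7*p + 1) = -70*p^3 - 139*p^2 - 56*p + 9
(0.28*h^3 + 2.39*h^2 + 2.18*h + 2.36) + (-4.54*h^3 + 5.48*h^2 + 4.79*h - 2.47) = -4.26*h^3 + 7.87*h^2 + 6.97*h - 0.11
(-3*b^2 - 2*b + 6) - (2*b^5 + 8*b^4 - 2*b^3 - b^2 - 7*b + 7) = -2*b^5 - 8*b^4 + 2*b^3 - 2*b^2 + 5*b - 1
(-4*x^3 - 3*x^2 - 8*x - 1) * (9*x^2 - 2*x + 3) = -36*x^5 - 19*x^4 - 78*x^3 - 2*x^2 - 22*x - 3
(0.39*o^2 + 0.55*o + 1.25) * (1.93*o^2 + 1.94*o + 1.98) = 0.7527*o^4 + 1.8181*o^3 + 4.2517*o^2 + 3.514*o + 2.475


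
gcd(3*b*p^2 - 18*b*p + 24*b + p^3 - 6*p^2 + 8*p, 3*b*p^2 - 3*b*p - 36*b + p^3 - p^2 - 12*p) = 3*b*p - 12*b + p^2 - 4*p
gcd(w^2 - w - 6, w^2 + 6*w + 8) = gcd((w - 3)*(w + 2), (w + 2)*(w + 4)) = w + 2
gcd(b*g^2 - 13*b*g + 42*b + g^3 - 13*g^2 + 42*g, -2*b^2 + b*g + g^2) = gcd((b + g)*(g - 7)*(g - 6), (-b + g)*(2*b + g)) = 1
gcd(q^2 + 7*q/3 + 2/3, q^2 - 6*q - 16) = q + 2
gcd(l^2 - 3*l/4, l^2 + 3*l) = l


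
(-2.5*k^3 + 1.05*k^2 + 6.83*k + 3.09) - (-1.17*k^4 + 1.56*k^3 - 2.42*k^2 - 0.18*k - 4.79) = 1.17*k^4 - 4.06*k^3 + 3.47*k^2 + 7.01*k + 7.88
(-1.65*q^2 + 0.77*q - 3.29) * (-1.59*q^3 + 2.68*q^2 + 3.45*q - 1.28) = 2.6235*q^5 - 5.6463*q^4 + 1.6022*q^3 - 4.0487*q^2 - 12.3361*q + 4.2112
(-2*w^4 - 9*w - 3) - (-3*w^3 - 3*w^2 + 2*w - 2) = -2*w^4 + 3*w^3 + 3*w^2 - 11*w - 1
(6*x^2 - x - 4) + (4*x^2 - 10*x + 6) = 10*x^2 - 11*x + 2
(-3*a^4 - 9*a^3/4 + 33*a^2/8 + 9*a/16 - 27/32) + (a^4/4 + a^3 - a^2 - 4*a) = -11*a^4/4 - 5*a^3/4 + 25*a^2/8 - 55*a/16 - 27/32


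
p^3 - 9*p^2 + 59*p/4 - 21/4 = (p - 7)*(p - 3/2)*(p - 1/2)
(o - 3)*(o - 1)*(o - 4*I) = o^3 - 4*o^2 - 4*I*o^2 + 3*o + 16*I*o - 12*I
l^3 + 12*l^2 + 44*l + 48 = (l + 2)*(l + 4)*(l + 6)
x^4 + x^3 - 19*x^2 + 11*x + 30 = (x - 3)*(x - 2)*(x + 1)*(x + 5)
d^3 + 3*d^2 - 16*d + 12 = (d - 2)*(d - 1)*(d + 6)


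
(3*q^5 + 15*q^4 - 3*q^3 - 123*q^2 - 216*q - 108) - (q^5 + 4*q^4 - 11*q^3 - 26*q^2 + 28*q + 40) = 2*q^5 + 11*q^4 + 8*q^3 - 97*q^2 - 244*q - 148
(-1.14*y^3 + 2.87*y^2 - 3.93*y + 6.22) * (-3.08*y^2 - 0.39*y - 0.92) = 3.5112*y^5 - 8.395*y^4 + 12.0339*y^3 - 20.2653*y^2 + 1.1898*y - 5.7224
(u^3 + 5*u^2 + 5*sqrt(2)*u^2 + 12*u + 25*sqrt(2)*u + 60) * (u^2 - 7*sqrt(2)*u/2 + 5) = u^5 + 3*sqrt(2)*u^4/2 + 5*u^4 - 18*u^3 + 15*sqrt(2)*u^3/2 - 90*u^2 - 17*sqrt(2)*u^2 - 85*sqrt(2)*u + 60*u + 300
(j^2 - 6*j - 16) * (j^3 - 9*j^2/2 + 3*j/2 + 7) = j^5 - 21*j^4/2 + 25*j^3/2 + 70*j^2 - 66*j - 112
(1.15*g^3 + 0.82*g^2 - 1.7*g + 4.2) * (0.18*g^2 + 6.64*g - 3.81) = 0.207*g^5 + 7.7836*g^4 + 0.757299999999999*g^3 - 13.6562*g^2 + 34.365*g - 16.002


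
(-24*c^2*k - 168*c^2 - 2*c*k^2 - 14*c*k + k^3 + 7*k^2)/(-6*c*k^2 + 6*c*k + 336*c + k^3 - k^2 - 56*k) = (4*c + k)/(k - 8)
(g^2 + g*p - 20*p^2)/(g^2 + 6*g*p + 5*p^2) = (g - 4*p)/(g + p)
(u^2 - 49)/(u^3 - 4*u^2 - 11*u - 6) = (49 - u^2)/(-u^3 + 4*u^2 + 11*u + 6)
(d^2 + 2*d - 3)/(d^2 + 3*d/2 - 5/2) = 2*(d + 3)/(2*d + 5)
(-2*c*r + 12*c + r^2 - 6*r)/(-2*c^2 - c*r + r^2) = (r - 6)/(c + r)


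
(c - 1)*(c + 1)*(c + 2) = c^3 + 2*c^2 - c - 2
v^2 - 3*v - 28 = (v - 7)*(v + 4)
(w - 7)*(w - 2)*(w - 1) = w^3 - 10*w^2 + 23*w - 14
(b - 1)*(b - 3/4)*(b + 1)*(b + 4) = b^4 + 13*b^3/4 - 4*b^2 - 13*b/4 + 3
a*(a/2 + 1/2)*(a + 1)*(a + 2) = a^4/2 + 2*a^3 + 5*a^2/2 + a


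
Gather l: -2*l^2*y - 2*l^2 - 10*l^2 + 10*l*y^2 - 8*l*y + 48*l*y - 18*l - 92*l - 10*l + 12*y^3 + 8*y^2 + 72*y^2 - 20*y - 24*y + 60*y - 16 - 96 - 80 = l^2*(-2*y - 12) + l*(10*y^2 + 40*y - 120) + 12*y^3 + 80*y^2 + 16*y - 192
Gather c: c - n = c - n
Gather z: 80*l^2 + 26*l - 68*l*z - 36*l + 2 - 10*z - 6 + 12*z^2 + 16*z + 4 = 80*l^2 - 10*l + 12*z^2 + z*(6 - 68*l)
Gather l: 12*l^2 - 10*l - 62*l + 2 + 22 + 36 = 12*l^2 - 72*l + 60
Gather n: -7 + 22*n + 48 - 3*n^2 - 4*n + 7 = -3*n^2 + 18*n + 48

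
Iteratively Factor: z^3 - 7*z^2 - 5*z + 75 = (z - 5)*(z^2 - 2*z - 15) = (z - 5)^2*(z + 3)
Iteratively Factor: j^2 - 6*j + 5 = (j - 5)*(j - 1)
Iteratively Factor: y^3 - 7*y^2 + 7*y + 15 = (y + 1)*(y^2 - 8*y + 15) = (y - 5)*(y + 1)*(y - 3)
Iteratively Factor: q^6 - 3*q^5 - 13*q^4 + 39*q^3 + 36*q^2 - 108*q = (q - 3)*(q^5 - 13*q^3 + 36*q) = (q - 3)^2*(q^4 + 3*q^3 - 4*q^2 - 12*q) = (q - 3)^2*(q - 2)*(q^3 + 5*q^2 + 6*q) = (q - 3)^2*(q - 2)*(q + 2)*(q^2 + 3*q) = (q - 3)^2*(q - 2)*(q + 2)*(q + 3)*(q)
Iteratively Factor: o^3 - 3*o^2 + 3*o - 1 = (o - 1)*(o^2 - 2*o + 1) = (o - 1)^2*(o - 1)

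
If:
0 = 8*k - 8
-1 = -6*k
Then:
No Solution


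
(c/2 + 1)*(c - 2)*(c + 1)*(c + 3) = c^4/2 + 2*c^3 - c^2/2 - 8*c - 6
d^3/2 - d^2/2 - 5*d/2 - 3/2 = (d/2 + 1/2)*(d - 3)*(d + 1)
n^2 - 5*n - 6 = (n - 6)*(n + 1)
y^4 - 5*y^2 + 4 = (y - 2)*(y - 1)*(y + 1)*(y + 2)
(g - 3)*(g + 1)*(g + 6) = g^3 + 4*g^2 - 15*g - 18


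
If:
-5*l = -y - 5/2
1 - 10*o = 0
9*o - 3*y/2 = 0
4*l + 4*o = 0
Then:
No Solution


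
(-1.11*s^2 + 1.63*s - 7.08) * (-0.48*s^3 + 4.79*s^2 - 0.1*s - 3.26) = 0.5328*s^5 - 6.0993*s^4 + 11.3171*s^3 - 30.4576*s^2 - 4.6058*s + 23.0808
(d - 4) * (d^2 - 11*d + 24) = d^3 - 15*d^2 + 68*d - 96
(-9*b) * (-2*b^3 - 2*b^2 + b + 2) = 18*b^4 + 18*b^3 - 9*b^2 - 18*b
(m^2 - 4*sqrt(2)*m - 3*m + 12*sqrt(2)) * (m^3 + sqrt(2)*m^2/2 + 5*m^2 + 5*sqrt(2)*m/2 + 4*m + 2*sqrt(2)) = m^5 - 7*sqrt(2)*m^4/2 + 2*m^4 - 15*m^3 - 7*sqrt(2)*m^3 - 20*m^2 + 77*sqrt(2)*m^2/2 + 44*m + 42*sqrt(2)*m + 48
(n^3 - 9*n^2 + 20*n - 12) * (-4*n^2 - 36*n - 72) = -4*n^5 + 172*n^3 - 24*n^2 - 1008*n + 864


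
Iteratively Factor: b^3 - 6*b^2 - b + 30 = (b + 2)*(b^2 - 8*b + 15) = (b - 5)*(b + 2)*(b - 3)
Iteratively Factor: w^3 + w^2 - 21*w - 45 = (w + 3)*(w^2 - 2*w - 15) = (w - 5)*(w + 3)*(w + 3)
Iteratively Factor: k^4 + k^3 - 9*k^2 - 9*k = (k + 3)*(k^3 - 2*k^2 - 3*k) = k*(k + 3)*(k^2 - 2*k - 3) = k*(k + 1)*(k + 3)*(k - 3)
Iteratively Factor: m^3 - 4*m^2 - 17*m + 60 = (m - 5)*(m^2 + m - 12) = (m - 5)*(m + 4)*(m - 3)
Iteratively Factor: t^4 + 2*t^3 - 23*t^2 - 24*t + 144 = (t - 3)*(t^3 + 5*t^2 - 8*t - 48) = (t - 3)^2*(t^2 + 8*t + 16) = (t - 3)^2*(t + 4)*(t + 4)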